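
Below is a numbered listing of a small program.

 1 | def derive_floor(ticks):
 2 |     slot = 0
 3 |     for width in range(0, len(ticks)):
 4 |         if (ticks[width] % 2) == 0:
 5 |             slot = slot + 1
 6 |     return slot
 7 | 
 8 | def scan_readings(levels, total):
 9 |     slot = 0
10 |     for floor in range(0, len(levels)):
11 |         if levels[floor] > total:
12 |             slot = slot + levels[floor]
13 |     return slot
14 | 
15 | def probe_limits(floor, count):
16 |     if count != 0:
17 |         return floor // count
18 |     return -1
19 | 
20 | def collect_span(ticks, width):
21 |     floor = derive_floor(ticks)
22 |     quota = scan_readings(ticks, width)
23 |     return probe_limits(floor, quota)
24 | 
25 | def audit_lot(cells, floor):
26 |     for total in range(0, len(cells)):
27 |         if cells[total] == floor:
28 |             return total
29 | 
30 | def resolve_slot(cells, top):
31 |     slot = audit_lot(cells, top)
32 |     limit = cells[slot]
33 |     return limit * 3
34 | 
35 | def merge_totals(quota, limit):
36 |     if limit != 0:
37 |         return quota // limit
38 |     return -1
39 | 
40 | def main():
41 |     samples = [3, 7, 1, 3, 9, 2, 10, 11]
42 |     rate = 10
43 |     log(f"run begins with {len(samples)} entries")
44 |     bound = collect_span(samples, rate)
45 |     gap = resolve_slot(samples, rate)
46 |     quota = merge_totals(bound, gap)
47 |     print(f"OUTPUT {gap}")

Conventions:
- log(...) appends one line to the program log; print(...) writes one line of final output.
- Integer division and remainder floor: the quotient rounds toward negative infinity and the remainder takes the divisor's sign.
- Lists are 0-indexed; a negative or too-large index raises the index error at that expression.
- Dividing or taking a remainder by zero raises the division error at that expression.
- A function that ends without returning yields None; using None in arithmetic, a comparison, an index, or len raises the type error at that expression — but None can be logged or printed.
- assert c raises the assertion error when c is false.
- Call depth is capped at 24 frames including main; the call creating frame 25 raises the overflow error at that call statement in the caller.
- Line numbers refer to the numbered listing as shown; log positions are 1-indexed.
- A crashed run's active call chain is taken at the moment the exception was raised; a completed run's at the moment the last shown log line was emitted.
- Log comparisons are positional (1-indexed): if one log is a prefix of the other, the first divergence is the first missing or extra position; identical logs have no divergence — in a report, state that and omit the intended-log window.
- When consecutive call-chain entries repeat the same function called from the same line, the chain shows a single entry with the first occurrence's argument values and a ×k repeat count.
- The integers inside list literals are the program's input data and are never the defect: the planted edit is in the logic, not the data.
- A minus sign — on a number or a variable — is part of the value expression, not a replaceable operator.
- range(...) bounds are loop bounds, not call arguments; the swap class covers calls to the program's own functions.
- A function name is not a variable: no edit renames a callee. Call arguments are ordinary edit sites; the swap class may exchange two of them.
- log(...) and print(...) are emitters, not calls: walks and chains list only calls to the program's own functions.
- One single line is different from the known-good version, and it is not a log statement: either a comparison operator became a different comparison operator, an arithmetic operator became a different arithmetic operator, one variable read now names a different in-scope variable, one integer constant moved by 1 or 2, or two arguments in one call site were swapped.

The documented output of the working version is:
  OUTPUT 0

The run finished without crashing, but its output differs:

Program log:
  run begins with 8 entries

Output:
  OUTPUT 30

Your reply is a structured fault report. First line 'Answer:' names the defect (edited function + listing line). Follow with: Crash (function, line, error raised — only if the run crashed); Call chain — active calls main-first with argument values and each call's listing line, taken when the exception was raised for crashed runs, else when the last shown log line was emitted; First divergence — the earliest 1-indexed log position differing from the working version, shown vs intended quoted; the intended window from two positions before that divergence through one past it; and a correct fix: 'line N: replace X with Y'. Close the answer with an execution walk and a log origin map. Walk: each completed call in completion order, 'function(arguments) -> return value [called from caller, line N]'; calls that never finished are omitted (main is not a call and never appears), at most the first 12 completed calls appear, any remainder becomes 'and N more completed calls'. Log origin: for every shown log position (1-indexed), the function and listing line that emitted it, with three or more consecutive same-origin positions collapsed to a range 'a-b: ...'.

Answer: the defect is in main at line 47.
Core observation: Every logged value matches the working version; the printed result is what differs.
Call chain: main.
First divergence: none (the log streams are identical).
Execution walk:
  derive_floor([3, 7, 1, 3, 9, 2, 10, 11]) -> 2  [called from collect_span, line 21]
  scan_readings([3, 7, 1, 3, 9, 2, 10, 11], 10) -> 11  [called from collect_span, line 22]
  probe_limits(2, 11) -> 0  [called from collect_span, line 23]
  collect_span([3, 7, 1, 3, 9, 2, 10, 11], 10) -> 0  [called from main, line 44]
  audit_lot([3, 7, 1, 3, 9, 2, 10, 11], 10) -> 6  [called from resolve_slot, line 31]
  resolve_slot([3, 7, 1, 3, 9, 2, 10, 11], 10) -> 30  [called from main, line 45]
  merge_totals(0, 30) -> 0  [called from main, line 46]
Log origins:
  1: from main, line 43
A correct fix: line 47: replace `gap` with `quota`.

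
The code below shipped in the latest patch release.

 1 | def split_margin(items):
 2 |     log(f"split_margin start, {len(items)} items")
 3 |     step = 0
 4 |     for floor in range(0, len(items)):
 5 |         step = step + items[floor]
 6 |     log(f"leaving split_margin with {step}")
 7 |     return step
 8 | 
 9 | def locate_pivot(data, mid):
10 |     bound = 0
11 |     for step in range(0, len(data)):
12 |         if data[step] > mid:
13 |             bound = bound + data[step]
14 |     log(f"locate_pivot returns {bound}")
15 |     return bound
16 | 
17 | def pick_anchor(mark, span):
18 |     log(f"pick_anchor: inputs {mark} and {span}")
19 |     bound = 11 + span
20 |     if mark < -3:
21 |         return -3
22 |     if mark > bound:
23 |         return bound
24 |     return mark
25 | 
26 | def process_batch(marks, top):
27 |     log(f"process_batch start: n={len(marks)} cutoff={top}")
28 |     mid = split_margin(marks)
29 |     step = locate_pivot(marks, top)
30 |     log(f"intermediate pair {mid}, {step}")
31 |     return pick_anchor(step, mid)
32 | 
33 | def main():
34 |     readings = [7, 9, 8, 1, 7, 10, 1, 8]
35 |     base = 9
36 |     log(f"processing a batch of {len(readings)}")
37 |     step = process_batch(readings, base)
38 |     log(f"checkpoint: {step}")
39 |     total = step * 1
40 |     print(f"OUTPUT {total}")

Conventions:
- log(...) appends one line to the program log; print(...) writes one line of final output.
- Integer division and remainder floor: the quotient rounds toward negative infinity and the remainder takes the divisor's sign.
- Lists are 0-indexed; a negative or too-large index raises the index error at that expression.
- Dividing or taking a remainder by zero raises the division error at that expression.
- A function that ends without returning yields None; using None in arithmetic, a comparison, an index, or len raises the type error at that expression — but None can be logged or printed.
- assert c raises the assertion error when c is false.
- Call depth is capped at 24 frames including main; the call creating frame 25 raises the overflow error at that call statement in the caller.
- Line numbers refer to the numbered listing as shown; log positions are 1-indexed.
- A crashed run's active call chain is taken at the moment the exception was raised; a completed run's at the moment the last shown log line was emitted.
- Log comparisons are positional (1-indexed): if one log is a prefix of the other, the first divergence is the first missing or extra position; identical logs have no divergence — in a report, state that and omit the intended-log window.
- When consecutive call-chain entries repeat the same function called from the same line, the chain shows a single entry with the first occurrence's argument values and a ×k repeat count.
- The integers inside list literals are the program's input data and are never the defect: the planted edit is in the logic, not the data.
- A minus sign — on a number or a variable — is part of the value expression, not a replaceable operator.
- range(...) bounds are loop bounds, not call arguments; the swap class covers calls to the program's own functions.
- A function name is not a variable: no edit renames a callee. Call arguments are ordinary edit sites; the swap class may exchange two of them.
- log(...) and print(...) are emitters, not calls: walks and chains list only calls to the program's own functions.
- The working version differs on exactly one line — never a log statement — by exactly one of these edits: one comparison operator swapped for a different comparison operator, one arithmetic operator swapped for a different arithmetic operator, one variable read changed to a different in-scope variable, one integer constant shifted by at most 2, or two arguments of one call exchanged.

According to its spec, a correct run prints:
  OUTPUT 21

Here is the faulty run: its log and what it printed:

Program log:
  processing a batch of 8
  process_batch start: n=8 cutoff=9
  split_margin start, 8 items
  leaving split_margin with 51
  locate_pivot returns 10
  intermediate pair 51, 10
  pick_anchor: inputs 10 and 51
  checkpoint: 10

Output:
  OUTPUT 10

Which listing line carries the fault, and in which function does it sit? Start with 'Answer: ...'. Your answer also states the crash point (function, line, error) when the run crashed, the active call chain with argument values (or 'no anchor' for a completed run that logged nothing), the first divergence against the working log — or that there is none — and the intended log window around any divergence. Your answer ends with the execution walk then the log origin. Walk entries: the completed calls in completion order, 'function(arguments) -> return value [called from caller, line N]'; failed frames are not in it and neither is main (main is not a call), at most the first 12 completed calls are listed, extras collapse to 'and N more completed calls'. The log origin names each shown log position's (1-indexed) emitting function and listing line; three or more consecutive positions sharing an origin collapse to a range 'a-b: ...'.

Answer: the defect is in process_batch at line 31.
Core observation: Position 7 is the first bad log line: 'pick_anchor: inputs 10 and 51' should read 'pick_anchor: inputs 51 and 10'.
Call chain: main.
First divergence: position 7 — shown 'pick_anchor: inputs 10 and 51', intended 'pick_anchor: inputs 51 and 10'.
Intended log window:
  5: locate_pivot returns 10
  6: intermediate pair 51, 10
  7: pick_anchor: inputs 51 and 10
  8: checkpoint: 21
Execution walk:
  split_margin([7, 9, 8, 1, 7, 10, 1, 8]) -> 51  [called from process_batch, line 28]
  locate_pivot([7, 9, 8, 1, 7, 10, 1, 8], 9) -> 10  [called from process_batch, line 29]
  pick_anchor(10, 51) -> 10  [called from process_batch, line 31]
  process_batch([7, 9, 8, 1, 7, 10, 1, 8], 9) -> 10  [called from main, line 37]
Log origin:
  1: logged in main at line 36
  2: logged in process_batch at line 27
  3: logged in split_margin at line 2
  4: logged in split_margin at line 6
  5: logged in locate_pivot at line 14
  6: logged in process_batch at line 30
  7: logged in pick_anchor at line 18
  8: logged in main at line 38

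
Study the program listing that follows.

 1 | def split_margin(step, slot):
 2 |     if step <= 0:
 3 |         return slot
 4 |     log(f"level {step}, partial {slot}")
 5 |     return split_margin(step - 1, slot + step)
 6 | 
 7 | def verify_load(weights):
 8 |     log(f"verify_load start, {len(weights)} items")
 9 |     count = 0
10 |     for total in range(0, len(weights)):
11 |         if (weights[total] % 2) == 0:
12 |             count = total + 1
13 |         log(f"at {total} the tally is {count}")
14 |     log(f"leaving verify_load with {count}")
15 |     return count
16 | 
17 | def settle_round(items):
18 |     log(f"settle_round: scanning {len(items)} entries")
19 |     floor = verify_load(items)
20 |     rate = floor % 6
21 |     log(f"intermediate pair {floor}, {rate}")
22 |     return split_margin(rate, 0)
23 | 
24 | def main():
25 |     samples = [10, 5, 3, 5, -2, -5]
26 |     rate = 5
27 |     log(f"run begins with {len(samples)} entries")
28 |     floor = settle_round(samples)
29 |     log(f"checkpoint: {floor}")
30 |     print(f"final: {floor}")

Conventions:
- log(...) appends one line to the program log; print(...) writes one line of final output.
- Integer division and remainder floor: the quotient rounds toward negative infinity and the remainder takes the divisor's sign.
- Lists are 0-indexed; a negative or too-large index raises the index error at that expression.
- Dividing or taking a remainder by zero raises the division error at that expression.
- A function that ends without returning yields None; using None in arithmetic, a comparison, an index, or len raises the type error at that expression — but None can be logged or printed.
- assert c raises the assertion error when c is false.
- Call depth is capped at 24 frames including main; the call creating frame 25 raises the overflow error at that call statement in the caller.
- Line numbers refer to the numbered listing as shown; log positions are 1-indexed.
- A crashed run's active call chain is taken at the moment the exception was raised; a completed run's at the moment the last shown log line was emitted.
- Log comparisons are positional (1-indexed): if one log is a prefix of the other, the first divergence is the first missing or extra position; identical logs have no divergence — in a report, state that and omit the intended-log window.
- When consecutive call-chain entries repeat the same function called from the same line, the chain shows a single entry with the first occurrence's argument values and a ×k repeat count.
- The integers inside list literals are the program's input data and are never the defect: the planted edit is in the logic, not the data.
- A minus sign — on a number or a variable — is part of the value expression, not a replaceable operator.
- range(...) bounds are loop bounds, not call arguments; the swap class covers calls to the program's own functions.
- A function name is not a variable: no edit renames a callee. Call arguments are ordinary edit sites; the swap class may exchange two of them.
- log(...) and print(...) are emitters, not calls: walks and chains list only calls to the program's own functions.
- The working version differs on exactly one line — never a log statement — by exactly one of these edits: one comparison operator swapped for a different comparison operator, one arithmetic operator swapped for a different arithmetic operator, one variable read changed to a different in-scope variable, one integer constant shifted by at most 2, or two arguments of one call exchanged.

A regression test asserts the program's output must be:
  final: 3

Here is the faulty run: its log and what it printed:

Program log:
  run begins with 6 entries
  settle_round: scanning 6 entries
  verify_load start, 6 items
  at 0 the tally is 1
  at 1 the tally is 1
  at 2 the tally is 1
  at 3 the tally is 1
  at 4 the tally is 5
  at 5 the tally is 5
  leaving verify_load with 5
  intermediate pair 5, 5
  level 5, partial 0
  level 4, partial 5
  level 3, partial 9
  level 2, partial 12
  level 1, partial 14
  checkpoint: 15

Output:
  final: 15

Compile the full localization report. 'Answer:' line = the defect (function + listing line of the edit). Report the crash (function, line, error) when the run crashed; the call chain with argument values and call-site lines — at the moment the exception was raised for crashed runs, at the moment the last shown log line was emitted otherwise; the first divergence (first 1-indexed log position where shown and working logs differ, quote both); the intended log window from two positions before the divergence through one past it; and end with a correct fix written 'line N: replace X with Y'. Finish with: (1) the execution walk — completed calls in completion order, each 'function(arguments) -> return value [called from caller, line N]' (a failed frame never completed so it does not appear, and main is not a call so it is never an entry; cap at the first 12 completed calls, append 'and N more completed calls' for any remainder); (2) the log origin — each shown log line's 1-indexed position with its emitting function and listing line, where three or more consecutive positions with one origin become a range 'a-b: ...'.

Answer: the defect is in verify_load at line 12.
Key observation: Position 8 is the first bad log line: 'at 4 the tally is 5' should read 'at 4 the tally is 2'.
Call chain: main.
First divergence: position 8 — the shown line 'at 4 the tally is 5' should read 'at 4 the tally is 2'.
Intended log window:
  6: at 2 the tally is 1
  7: at 3 the tally is 1
  8: at 4 the tally is 2
  9: at 5 the tally is 2
Execution walk:
  verify_load([10, 5, 3, 5, -2, -5]) -> 5  [called from settle_round, line 19]
  split_margin(0, 15) -> 15  [called from split_margin, line 5]
  split_margin(1, 14) -> 15  [called from split_margin, line 5]
  split_margin(2, 12) -> 15  [called from split_margin, line 5]
  split_margin(3, 9) -> 15  [called from split_margin, line 5]
  split_margin(4, 5) -> 15  [called from split_margin, line 5]
  split_margin(5, 0) -> 15  [called from settle_round, line 22]
  settle_round([10, 5, 3, 5, -2, -5]) -> 15  [called from main, line 28]
Log origins:
  1 — main, line 27
  2 — settle_round, line 18
  3 — verify_load, line 8
  4-9 — verify_load, line 13
  10 — verify_load, line 14
  11 — settle_round, line 21
  12-16 — split_margin, line 4
  17 — main, line 29
A correct fix: line 12: replace `total` with `count`.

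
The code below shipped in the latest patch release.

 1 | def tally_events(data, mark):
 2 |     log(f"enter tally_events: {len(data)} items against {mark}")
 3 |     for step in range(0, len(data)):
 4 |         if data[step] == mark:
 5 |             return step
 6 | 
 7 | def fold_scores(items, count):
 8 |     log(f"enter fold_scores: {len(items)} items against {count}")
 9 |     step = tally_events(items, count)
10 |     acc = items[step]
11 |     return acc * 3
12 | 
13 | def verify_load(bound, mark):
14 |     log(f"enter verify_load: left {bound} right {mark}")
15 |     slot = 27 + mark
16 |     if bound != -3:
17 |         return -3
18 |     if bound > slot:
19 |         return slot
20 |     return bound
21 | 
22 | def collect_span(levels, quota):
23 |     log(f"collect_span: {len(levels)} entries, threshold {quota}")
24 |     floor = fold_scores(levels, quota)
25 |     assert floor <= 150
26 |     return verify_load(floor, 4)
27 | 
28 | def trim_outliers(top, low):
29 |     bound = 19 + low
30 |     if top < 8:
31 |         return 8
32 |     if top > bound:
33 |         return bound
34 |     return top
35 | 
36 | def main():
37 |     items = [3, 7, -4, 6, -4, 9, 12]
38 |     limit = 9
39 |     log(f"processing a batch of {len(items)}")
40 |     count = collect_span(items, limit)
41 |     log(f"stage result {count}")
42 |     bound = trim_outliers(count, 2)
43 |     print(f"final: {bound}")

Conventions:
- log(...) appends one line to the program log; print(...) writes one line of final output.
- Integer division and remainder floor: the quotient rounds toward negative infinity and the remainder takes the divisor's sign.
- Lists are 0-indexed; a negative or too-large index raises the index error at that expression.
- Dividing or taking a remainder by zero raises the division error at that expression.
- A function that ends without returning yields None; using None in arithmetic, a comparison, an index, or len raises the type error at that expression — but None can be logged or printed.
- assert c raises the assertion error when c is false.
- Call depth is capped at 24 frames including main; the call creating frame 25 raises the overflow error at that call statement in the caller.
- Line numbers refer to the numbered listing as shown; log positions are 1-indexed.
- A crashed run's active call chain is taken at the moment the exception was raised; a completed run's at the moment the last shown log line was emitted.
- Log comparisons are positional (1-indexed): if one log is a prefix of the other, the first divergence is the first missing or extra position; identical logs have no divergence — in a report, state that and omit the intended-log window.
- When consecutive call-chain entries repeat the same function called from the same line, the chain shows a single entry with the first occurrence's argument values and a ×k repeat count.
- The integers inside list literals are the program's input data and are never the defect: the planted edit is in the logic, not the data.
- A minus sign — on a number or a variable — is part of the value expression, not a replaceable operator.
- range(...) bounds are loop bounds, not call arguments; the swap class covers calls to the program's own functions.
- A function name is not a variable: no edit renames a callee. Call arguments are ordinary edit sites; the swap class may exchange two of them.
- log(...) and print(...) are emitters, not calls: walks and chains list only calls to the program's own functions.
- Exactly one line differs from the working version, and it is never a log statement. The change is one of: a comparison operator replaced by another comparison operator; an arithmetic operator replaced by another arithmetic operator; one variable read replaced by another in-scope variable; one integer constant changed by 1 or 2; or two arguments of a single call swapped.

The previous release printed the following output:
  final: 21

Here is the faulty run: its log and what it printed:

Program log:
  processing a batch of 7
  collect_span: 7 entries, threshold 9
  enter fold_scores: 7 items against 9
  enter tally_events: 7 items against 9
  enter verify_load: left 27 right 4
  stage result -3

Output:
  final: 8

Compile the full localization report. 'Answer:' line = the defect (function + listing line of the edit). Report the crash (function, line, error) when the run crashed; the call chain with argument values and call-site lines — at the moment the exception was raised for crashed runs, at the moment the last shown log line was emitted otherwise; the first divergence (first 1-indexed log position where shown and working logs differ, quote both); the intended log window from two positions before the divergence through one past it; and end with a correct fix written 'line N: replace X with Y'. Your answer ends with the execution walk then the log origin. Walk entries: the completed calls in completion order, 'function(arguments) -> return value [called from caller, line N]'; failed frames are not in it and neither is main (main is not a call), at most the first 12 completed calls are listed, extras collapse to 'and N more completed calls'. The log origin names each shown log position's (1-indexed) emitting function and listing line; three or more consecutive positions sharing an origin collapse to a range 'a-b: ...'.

Answer: the defect is in verify_load at line 16.
The tell: The earliest visible damage is log position 6 — 'stage result -3' rather than the intended 'stage result 27'.
Call chain: main.
First divergence: position 6 — shown 'stage result -3', intended 'stage result 27'.
Intended log window:
  4: enter tally_events: 7 items against 9
  5: enter verify_load: left 27 right 4
  6: stage result 27
Execution walk:
  tally_events([3, 7, -4, 6, -4, 9, 12], 9) -> 5  [called from fold_scores, line 9]
  fold_scores([3, 7, -4, 6, -4, 9, 12], 9) -> 27  [called from collect_span, line 24]
  verify_load(27, 4) -> -3  [called from collect_span, line 26]
  collect_span([3, 7, -4, 6, -4, 9, 12], 9) -> -3  [called from main, line 40]
  trim_outliers(-3, 2) -> 8  [called from main, line 42]
Log origins:
  1 — main, line 39
  2 — collect_span, line 23
  3 — fold_scores, line 8
  4 — tally_events, line 2
  5 — verify_load, line 14
  6 — main, line 41
A correct fix: line 16: replace `!=` with `<`.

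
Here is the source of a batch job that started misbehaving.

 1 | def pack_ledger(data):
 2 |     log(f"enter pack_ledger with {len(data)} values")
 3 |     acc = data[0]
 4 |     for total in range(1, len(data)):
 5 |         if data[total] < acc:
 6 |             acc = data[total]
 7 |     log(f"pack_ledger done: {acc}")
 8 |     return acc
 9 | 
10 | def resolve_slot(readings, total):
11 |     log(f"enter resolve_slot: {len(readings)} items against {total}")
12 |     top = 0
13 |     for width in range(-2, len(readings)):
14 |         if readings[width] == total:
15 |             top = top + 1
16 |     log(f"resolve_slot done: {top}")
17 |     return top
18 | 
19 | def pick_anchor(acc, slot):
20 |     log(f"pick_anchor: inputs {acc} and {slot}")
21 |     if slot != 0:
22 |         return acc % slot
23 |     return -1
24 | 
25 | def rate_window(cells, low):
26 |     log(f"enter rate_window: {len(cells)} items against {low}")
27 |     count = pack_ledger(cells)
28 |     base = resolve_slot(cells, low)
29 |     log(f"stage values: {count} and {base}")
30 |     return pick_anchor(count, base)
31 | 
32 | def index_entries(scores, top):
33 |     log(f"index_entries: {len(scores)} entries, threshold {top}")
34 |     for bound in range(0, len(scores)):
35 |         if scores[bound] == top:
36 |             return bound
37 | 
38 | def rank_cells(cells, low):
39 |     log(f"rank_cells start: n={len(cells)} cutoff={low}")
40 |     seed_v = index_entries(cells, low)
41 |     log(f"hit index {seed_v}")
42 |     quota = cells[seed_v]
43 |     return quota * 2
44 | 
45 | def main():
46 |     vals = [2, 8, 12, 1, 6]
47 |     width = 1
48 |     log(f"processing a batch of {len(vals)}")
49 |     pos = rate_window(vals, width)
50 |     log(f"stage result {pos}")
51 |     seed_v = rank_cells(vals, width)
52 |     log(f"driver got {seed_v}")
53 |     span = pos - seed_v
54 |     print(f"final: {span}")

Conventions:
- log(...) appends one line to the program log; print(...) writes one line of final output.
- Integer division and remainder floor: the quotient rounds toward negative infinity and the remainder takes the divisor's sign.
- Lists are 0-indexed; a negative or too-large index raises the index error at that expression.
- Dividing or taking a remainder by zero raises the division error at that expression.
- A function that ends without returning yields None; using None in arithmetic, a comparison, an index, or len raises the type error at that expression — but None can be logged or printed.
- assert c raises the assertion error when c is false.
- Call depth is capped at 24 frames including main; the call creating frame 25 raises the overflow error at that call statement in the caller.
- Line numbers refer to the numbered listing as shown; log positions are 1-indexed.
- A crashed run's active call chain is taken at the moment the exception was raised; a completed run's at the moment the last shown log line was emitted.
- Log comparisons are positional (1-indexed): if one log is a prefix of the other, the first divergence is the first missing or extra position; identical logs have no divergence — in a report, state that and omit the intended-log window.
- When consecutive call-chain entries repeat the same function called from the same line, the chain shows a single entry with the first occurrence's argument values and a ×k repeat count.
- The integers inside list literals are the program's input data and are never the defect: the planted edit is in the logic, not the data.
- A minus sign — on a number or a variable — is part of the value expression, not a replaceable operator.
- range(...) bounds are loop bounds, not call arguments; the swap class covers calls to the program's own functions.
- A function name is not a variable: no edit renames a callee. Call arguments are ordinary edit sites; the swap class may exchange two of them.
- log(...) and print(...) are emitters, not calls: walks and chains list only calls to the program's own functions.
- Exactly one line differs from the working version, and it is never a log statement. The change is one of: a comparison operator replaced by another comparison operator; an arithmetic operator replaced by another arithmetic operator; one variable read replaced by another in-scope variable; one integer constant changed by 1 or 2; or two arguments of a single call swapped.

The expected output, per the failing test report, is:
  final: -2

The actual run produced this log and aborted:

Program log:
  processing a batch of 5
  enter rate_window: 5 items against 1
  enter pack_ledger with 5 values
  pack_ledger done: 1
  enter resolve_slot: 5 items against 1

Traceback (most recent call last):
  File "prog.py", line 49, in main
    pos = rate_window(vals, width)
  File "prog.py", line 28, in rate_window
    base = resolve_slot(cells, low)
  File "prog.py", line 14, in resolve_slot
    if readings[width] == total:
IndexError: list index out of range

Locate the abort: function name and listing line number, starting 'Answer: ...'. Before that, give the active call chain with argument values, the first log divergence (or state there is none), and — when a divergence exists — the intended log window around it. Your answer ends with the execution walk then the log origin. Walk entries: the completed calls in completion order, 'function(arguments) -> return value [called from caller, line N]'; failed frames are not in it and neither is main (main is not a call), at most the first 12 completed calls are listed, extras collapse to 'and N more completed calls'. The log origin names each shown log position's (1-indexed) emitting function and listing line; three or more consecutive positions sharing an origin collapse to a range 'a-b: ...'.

Answer: the error was raised in resolve_slot, line 14.
Key observation: Only 5 log lines were emitted before the run died; the intended continuation was 'resolve_slot done: 1'.
Call chain: main -> rate_window([2, 8, 12, 1, 6], 1) (called at line 49) -> resolve_slot([2, 8, 12, 1, 6], 1) (called at line 28).
First divergence: position 6; the shown log stops at 5 lines while the working version next logs 'resolve_slot done: 1'.
Intended log window:
  4: pack_ledger done: 1
  5: enter resolve_slot: 5 items against 1
  6: resolve_slot done: 1
  7: stage values: 1 and 1
Execution walk:
  pack_ledger([2, 8, 12, 1, 6]) -> 1  [called from rate_window, line 27]
Log origins:
  1 — main, line 48
  2 — rate_window, line 26
  3 — pack_ledger, line 2
  4 — pack_ledger, line 7
  5 — resolve_slot, line 11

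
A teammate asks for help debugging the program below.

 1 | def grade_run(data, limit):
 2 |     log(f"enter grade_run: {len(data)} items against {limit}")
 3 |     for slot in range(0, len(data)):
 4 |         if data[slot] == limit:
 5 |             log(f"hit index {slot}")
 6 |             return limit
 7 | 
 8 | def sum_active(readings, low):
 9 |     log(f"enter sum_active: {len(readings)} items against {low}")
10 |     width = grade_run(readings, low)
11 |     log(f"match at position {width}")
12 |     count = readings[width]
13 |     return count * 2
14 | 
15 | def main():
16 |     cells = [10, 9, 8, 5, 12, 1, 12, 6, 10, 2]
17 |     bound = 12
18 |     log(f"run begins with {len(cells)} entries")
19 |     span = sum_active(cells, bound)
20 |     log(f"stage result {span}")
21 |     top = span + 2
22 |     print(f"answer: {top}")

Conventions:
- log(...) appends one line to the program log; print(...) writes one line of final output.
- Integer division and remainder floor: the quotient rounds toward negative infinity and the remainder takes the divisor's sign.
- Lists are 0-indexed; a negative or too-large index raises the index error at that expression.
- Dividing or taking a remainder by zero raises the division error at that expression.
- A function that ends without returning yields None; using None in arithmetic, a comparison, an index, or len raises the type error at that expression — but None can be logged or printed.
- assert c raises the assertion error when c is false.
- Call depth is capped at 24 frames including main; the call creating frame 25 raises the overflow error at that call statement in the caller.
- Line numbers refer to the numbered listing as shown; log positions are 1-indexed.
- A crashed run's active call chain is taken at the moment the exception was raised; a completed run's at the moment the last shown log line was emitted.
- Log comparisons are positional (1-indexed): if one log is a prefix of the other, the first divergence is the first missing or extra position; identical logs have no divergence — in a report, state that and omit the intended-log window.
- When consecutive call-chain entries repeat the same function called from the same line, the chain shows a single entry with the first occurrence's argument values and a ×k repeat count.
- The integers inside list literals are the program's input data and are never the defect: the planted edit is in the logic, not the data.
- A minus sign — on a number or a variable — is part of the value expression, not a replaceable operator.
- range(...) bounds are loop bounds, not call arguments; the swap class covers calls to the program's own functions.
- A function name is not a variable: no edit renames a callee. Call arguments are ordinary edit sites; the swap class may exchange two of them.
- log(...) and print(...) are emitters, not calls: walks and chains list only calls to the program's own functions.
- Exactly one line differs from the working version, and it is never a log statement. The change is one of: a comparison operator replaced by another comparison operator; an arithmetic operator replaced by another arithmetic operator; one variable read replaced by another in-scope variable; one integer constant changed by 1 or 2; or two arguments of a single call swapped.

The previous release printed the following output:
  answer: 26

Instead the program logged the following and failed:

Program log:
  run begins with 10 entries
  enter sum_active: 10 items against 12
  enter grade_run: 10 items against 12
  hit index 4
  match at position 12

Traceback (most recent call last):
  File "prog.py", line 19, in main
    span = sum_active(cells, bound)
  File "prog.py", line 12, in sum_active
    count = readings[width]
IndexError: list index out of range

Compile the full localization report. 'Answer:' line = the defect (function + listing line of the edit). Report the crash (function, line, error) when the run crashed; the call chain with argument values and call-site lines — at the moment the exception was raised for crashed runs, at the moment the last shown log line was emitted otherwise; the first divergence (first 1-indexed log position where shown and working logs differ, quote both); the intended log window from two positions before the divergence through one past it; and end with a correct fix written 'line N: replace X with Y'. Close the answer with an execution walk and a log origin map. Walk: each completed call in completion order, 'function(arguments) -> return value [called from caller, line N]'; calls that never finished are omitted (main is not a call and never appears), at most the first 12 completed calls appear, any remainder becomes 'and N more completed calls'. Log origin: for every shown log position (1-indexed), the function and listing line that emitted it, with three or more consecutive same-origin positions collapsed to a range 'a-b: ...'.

Answer: the defect is in grade_run at line 6.
Key fact: Everything matches until log position 5, which reads 'match at position 12' in place of 'match at position 4'.
Crash: sum_active, line 12, IndexError.
Call chain: main -> sum_active([10, 9, 8, 5, 12, 1, 12, 6, 10, 2], 12) (called at line 19).
First divergence: position 5 — the shown line 'match at position 12' should read 'match at position 4'.
Intended log window:
  3: enter grade_run: 10 items against 12
  4: hit index 4
  5: match at position 4
  6: stage result 24
Execution walk:
  grade_run([10, 9, 8, 5, 12, 1, 12, 6, 10, 2], 12) -> 12  [called from sum_active, line 10]
Origin of each log line:
  1 — main, line 18
  2 — sum_active, line 9
  3 — grade_run, line 2
  4 — grade_run, line 5
  5 — sum_active, line 11
A correct fix: line 6: replace `limit` with `slot`.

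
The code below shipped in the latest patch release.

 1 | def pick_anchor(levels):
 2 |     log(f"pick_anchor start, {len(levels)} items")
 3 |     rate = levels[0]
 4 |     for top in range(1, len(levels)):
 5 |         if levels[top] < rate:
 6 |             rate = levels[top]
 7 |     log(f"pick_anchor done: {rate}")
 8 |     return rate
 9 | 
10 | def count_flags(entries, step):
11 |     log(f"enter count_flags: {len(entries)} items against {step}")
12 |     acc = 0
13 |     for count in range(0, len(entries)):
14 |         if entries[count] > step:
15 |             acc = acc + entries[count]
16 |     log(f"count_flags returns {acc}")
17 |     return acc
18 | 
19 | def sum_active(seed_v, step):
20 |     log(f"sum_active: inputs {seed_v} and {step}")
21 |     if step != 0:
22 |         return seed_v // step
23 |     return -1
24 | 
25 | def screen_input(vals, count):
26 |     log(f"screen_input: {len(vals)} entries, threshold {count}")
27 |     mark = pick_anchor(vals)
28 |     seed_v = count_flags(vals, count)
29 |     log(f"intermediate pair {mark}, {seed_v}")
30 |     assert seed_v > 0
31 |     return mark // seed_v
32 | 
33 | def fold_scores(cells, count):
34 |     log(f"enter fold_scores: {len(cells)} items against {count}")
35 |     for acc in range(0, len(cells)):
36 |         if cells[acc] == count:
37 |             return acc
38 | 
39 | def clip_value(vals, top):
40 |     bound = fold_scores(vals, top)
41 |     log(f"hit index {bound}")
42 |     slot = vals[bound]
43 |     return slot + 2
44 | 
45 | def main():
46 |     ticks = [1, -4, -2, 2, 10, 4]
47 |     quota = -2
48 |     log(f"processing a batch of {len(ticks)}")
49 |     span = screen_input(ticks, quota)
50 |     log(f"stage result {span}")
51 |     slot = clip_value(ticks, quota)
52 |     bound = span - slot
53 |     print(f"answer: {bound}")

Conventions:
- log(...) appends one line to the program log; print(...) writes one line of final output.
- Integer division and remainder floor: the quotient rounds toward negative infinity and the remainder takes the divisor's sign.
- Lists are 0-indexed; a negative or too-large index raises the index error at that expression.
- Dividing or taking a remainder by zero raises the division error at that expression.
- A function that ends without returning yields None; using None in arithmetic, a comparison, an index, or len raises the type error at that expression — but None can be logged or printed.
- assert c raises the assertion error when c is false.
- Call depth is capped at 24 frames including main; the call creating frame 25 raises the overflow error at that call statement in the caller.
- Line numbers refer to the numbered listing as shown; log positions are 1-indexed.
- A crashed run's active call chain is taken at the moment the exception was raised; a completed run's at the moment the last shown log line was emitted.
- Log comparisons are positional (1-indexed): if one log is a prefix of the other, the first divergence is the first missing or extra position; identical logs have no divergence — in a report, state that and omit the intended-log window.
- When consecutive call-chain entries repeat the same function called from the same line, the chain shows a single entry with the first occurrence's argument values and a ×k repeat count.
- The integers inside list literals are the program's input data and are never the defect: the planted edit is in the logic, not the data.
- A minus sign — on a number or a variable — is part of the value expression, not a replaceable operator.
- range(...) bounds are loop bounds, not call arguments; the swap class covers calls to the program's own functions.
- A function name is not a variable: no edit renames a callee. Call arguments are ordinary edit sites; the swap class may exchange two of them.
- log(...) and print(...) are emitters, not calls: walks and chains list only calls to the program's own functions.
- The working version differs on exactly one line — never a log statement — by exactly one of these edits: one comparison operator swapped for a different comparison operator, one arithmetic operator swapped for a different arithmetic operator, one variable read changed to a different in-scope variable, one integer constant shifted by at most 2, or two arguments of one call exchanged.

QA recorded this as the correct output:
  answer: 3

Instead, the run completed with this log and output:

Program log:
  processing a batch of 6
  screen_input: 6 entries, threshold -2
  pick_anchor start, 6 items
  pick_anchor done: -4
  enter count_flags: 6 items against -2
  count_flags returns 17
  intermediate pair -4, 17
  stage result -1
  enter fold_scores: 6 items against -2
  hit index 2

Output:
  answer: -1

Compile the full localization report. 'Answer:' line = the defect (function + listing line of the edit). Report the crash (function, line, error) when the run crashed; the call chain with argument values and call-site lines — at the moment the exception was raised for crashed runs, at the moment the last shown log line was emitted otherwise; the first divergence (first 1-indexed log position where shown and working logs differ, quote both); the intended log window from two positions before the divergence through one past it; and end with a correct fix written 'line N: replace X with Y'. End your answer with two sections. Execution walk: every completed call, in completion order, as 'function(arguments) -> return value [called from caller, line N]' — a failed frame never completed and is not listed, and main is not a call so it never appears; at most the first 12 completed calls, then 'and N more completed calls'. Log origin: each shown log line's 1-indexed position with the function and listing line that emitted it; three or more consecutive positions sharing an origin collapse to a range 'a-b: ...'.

Answer: the defect is in clip_value at line 43.
Key fact: The logs agree in full; only the final output differs.
Call chain: main -> clip_value([1, -4, -2, 2, 10, 4], -2) (called at line 51).
First divergence: none — the logs agree in full.
Execution walk:
  pick_anchor([1, -4, -2, 2, 10, 4]) -> -4  [called from screen_input, line 27]
  count_flags([1, -4, -2, 2, 10, 4], -2) -> 17  [called from screen_input, line 28]
  screen_input([1, -4, -2, 2, 10, 4], -2) -> -1  [called from main, line 49]
  fold_scores([1, -4, -2, 2, 10, 4], -2) -> 2  [called from clip_value, line 40]
  clip_value([1, -4, -2, 2, 10, 4], -2) -> 0  [called from main, line 51]
Log origins:
  1: logged in main at line 48
  2: logged in screen_input at line 26
  3: logged in pick_anchor at line 2
  4: logged in pick_anchor at line 7
  5: logged in count_flags at line 11
  6: logged in count_flags at line 16
  7: logged in screen_input at line 29
  8: logged in main at line 50
  9: logged in fold_scores at line 34
  10: logged in clip_value at line 41
A correct fix: line 43: replace `+` with `*`.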